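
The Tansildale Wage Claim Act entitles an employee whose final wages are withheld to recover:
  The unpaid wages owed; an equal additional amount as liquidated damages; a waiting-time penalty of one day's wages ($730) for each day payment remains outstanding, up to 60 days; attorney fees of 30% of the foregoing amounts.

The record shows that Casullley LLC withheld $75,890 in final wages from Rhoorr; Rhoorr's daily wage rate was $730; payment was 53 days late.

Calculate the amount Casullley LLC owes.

Liquidated damages (equal amount): $75,890
Penalty days: min(53, 60) = 53
Waiting-time penalty: 53 × $730 = $38,690
Subtotal: $75,890 + $75,890 + $38,690 = $190,470
Attorney fees: 30% of $190,470 = $57,141
Total award: $190,470 + $57,141 = $247,611

$247,611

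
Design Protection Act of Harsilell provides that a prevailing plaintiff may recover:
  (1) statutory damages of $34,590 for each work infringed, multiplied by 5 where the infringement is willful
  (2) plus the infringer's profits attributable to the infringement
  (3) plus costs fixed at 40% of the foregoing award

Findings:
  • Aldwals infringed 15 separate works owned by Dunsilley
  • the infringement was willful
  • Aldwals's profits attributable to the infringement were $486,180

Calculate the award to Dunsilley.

Statutory damages: 15 × $34,590 = $518,850
Multiplied by 5: 5 × $518,850 = $2,594,250
Combined award: $2,594,250 + $486,180 = $3,080,430
Costs: 40% of $3,080,430 = $1,232,172
Award plus costs: $3,080,430 + $1,232,172 = $4,312,602

$4,312,602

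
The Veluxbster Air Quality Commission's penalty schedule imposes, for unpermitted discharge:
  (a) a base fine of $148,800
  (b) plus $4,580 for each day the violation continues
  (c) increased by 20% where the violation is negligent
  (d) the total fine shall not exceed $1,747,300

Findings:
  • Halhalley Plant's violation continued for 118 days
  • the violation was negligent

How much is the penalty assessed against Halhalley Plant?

$827,088

Per-day component: 118 × $4,580 = $540,440
Base plus per-day: $148,800 + $540,440 = $689,240
Enhancement: 20% of $689,240 = $137,848
Enhanced fine: $689,240 + $137,848 = $827,088
Cap at $1,747,300: $827,088 is within the cap, no reduction.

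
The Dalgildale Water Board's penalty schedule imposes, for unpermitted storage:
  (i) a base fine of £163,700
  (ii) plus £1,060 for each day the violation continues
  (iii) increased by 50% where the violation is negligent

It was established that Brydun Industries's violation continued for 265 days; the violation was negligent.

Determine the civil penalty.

Per-day component: 265 × £1,060 = £280,900
Base plus per-day: £163,700 + £280,900 = £444,600
Enhancement: 50% of £444,600 = £222,300
Enhanced fine: £444,600 + £222,300 = £666,900

£666,900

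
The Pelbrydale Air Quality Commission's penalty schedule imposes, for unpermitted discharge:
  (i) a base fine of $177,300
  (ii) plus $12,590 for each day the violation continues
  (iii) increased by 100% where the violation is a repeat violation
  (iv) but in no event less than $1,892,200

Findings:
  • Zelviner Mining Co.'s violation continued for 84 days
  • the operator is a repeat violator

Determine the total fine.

Per-day component: 84 × $12,590 = $1,057,560
Base plus per-day: $177,300 + $1,057,560 = $1,234,860
Enhancement: 100% of $1,234,860 = $1,234,860
Enhanced fine: $1,234,860 + $1,234,860 = $2,469,720
Minimum $1,892,200: $2,469,720 meets the minimum, no increase.

$2,469,720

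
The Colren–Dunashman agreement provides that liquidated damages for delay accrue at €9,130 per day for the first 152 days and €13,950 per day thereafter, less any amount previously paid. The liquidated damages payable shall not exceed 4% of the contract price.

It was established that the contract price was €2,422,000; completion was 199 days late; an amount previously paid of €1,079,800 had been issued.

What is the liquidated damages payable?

€96,880

First 152 days: 152 × €9,130 = €1,387,760
Remaining days: (199 − 152) × €13,950 = €655,650
Accrued per-day damages: €1,387,760 + €655,650 = €2,043,410
Less amount previously paid: €2,043,410 − €1,079,800 = €963,610
Cap: 4% of €2,422,000 = €96,880
Cap at €96,880: €963,610 exceeds the cap → €96,880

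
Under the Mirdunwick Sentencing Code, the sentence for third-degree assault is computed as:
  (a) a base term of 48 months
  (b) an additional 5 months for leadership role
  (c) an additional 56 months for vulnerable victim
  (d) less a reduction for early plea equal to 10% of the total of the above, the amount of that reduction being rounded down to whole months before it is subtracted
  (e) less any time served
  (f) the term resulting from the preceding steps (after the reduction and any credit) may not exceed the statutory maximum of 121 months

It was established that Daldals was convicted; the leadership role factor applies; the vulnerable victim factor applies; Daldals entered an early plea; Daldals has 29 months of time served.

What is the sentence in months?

Sentence: 70 months

Leadership role enhancement: +5 months
Vulnerable victim enhancement: +56 months
Adjusted term: 48 months + 5 months + 56 months = 109 months
Early plea reduction: 10% of 109 months = 10 months (rounded down)
After reduction: 109 − 10 = 99 months
Less time served: 99 months − 29 months = 70 months
Cap at 121 months: 70 months is within the cap, no reduction.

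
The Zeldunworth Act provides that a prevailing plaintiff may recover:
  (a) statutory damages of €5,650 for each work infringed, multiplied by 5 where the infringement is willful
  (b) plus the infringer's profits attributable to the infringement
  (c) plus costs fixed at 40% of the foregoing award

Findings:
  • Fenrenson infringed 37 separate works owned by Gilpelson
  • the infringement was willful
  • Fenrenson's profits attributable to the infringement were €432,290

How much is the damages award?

Statutory damages: 37 × €5,650 = €209,050
Multiplied by 5: 5 × €209,050 = €1,045,250
Combined award: €1,045,250 + €432,290 = €1,477,540
Costs: 40% of €1,477,540 = €591,016
Award plus costs: €1,477,540 + €591,016 = €2,068,556

€2,068,556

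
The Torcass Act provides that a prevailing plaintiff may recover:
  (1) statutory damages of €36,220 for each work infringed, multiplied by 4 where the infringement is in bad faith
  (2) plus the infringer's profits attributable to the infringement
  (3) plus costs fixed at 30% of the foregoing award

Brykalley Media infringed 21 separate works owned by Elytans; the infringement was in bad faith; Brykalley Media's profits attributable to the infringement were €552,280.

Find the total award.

Statutory damages: 21 × €36,220 = €760,620
Multiplied by 4: 4 × €760,620 = €3,042,480
Combined award: €3,042,480 + €552,280 = €3,594,760
Costs: 30% of €3,594,760 = €1,078,428
Award plus costs: €3,594,760 + €1,078,428 = €4,673,188

€4,673,188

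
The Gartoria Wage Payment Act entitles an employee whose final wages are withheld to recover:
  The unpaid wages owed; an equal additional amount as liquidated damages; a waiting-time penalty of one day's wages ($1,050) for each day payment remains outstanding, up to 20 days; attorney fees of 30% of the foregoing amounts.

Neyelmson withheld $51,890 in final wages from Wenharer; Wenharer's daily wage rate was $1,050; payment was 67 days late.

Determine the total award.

Total award: $162,214

Liquidated damages (equal amount): $51,890
Penalty days: min(67, 20) = 20
Waiting-time penalty: 20 × $1,050 = $21,000
Subtotal: $51,890 + $51,890 + $21,000 = $124,780
Attorney fees: 30% of $124,780 = $37,434
Total award: $124,780 + $37,434 = $162,214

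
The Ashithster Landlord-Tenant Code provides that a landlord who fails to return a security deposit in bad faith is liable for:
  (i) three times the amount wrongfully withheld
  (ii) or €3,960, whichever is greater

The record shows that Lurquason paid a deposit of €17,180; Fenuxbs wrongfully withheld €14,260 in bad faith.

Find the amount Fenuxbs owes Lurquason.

Trebled: 3 × €14,260 = €42,780
Minimum €3,960: €42,780 meets the minimum, no increase.

€42,780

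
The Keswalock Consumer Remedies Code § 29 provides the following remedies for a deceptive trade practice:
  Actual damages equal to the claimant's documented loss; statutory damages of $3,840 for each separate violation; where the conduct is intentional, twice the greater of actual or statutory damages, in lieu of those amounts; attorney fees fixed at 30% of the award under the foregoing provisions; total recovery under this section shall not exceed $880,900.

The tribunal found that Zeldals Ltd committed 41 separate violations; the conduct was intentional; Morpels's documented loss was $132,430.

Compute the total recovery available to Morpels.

$409,344

Statutory damages: 41 × $3,840 = $157,440
Greater of actual damages ($132,430) or statutory damages ($157,440): $157,440
Doubled: 2 × $157,440 = $314,880
Attorney fees: 30% of $314,880 = $94,464
Total before cap: $314,880 + $94,464 = $409,344
Cap at $880,900: $409,344 is within the cap, no reduction.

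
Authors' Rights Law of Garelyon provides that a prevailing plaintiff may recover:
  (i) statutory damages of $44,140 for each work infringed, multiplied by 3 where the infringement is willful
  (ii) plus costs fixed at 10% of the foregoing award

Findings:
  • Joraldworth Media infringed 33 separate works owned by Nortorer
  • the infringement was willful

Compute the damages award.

Statutory damages: 33 × $44,140 = $1,456,620
Trebled: 3 × $1,456,620 = $4,369,860
Costs: 10% of $4,369,860 = $436,986
Award plus costs: $4,369,860 + $436,986 = $4,806,846

$4,806,846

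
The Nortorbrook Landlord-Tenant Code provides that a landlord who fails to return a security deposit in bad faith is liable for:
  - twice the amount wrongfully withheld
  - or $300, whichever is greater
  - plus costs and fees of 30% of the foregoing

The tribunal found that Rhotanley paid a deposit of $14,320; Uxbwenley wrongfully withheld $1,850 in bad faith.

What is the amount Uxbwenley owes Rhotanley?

$4,810

Doubled: 2 × $1,850 = $3,700
Minimum $300: $3,700 meets the minimum, no increase.
Costs and fees: 30% of $3,700 = $1,110
Total recovery: $3,700 + $1,110 = $4,810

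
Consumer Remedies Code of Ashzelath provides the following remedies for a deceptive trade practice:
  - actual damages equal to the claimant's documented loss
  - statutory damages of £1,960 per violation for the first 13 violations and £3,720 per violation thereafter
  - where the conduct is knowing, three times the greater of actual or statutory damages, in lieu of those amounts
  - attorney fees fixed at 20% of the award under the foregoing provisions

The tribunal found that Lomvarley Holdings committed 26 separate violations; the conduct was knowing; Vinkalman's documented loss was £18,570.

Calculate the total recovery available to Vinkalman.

£265,824

First 13 violations: 13 × £1,960 = £25,480
Remaining violations: (26 − 13) × £3,720 = £48,360
Statutory damages: £25,480 + £48,360 = £73,840
Greater of actual damages (£18,570) or statutory damages (£73,840): £73,840
Trebled: 3 × £73,840 = £221,520
Attorney fees: 20% of £221,520 = £44,304
Total recovery: £221,520 + £44,304 = £265,824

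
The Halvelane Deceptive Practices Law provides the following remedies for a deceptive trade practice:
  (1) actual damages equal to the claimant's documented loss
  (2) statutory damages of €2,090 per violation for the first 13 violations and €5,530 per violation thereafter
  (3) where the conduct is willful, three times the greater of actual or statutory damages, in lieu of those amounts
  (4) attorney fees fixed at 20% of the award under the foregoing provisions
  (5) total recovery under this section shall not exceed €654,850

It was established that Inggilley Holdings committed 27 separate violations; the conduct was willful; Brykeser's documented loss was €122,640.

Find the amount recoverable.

First 13 violations: 13 × €2,090 = €27,170
Remaining violations: (27 − 13) × €5,530 = €77,420
Statutory damages: €27,170 + €77,420 = €104,590
Greater of actual damages (€122,640) or statutory damages (€104,590): €122,640
Trebled: 3 × €122,640 = €367,920
Attorney fees: 20% of €367,920 = €73,584
Total before cap: €367,920 + €73,584 = €441,504
Cap at €654,850: €441,504 is within the cap, no reduction.

€441,504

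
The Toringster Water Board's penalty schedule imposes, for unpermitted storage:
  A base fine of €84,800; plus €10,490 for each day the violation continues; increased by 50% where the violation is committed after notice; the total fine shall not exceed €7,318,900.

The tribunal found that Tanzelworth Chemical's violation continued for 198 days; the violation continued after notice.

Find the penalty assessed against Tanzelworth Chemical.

€3,242,730

Per-day component: 198 × €10,490 = €2,077,020
Base plus per-day: €84,800 + €2,077,020 = €2,161,820
Enhancement: 50% of €2,161,820 = €1,080,910
Enhanced fine: €2,161,820 + €1,080,910 = €3,242,730
Cap at €7,318,900: €3,242,730 is within the cap, no reduction.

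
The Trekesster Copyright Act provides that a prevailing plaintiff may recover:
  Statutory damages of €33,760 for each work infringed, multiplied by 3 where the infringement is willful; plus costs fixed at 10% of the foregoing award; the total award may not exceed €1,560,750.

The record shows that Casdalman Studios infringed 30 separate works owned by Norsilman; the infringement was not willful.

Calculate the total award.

Statutory damages: 30 × €33,760 = €1,012,800
Infringement not willful: no ×3 enhancement.
Costs: 10% of €1,012,800 = €101,280
Award plus costs: €1,012,800 + €101,280 = €1,114,080
Cap at €1,560,750: €1,114,080 is within the cap, no reduction.

€1,114,080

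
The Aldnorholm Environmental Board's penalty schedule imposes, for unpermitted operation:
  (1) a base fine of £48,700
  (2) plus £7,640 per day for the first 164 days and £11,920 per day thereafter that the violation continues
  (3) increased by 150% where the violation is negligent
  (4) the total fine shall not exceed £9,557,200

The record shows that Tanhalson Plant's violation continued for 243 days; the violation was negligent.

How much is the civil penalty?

£5,608,350

First 164 days: 164 × £7,640 = £1,252,960
Remaining days: (243 − 164) × £11,920 = £941,680
Per-day component: £1,252,960 + £941,680 = £2,194,640
Base plus per-day: £48,700 + £2,194,640 = £2,243,340
Enhancement: 150% of £2,243,340 = £3,365,010
Enhanced fine: £2,243,340 + £3,365,010 = £5,608,350
Cap at £9,557,200: £5,608,350 is within the cap, no reduction.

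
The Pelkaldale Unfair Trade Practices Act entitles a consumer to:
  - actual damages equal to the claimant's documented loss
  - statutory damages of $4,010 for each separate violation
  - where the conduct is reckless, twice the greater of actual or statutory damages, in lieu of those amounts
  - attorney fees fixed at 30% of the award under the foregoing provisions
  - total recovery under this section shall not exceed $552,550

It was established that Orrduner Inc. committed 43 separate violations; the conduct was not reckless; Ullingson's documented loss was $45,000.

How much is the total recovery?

Statutory damages: 43 × $4,010 = $172,430
Conduct not reckless: the in-lieu enhancement does not apply.
Actual plus statutory damages: $45,000 + $172,430 = $217,430
Attorney fees: 30% of $217,430 = $65,229
Total before cap: $217,430 + $65,229 = $282,659
Cap at $552,550: $282,659 is within the cap, no reduction.

Total recovery: $282,659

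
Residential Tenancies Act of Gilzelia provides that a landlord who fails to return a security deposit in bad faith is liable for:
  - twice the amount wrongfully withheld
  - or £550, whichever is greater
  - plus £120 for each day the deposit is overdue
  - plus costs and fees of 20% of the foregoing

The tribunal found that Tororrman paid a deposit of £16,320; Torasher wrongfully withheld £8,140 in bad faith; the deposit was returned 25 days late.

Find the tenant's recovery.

£23,136

Doubled: 2 × £8,140 = £16,280
Minimum £550: £16,280 meets the minimum, no increase.
Late-return penalty: 25 × £120 = £3,000
Damages plus late penalty: £16,280 + £3,000 = £19,280
Costs and fees: 20% of £19,280 = £3,856
Total recovery: £19,280 + £3,856 = £23,136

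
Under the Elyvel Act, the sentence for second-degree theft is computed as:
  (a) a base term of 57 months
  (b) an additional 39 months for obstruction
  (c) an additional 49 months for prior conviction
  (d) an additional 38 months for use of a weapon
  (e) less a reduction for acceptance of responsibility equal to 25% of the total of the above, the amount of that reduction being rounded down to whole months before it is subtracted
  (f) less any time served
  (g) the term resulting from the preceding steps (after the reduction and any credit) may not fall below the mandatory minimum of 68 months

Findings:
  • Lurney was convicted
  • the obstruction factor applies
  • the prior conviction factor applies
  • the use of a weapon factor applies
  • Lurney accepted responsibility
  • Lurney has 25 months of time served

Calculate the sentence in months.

113 months

Obstruction enhancement: +39 months
Prior conviction enhancement: +49 months
Use of a weapon enhancement: +38 months
Adjusted term: 57 months + 39 months + 49 months + 38 months = 183 months
Acceptance of responsibility reduction: 25% of 183 months = 45 months (rounded down)
After reduction: 183 − 45 = 138 months
Less time served: 138 months − 25 months = 113 months
Minimum 68 months: 113 months meets the minimum, no increase.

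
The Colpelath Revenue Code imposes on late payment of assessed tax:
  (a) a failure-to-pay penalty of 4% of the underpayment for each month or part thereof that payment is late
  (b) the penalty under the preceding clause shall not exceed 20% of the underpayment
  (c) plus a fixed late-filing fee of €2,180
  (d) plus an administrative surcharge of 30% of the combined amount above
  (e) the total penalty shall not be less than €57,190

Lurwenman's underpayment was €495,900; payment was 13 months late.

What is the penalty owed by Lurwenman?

€131,768

Accrued rate: 4% × 13 = 52%, capped at 20% → 20%
Failure-to-pay penalty: 20% of €495,900 = €99,180
Penalty before surcharge: €99,180 + €2,180 = €101,360
Administrative surcharge: 30% of €101,360 = €30,408
Total penalty: €101,360 + €30,408 = €131,768
Minimum €57,190: €131,768 meets the minimum, no increase.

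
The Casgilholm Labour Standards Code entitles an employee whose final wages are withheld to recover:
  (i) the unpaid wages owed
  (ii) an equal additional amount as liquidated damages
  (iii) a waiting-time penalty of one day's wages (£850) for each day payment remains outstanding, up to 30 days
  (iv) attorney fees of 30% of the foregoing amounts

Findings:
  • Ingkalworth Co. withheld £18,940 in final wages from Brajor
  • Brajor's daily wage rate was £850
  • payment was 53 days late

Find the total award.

£82,394

Liquidated damages (equal amount): £18,940
Penalty days: min(53, 30) = 30
Waiting-time penalty: 30 × £850 = £25,500
Subtotal: £18,940 + £18,940 + £25,500 = £63,380
Attorney fees: 30% of £63,380 = £19,014
Total award: £63,380 + £19,014 = £82,394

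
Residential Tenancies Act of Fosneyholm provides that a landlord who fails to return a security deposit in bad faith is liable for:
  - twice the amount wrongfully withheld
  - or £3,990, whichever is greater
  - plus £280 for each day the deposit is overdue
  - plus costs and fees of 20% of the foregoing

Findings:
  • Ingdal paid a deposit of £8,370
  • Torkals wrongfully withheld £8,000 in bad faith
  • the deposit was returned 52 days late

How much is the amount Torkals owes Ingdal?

£36,672

Doubled: 2 × £8,000 = £16,000
Minimum £3,990: £16,000 meets the minimum, no increase.
Late-return penalty: 52 × £280 = £14,560
Damages plus late penalty: £16,000 + £14,560 = £30,560
Costs and fees: 20% of £30,560 = £6,112
Total recovery: £30,560 + £6,112 = £36,672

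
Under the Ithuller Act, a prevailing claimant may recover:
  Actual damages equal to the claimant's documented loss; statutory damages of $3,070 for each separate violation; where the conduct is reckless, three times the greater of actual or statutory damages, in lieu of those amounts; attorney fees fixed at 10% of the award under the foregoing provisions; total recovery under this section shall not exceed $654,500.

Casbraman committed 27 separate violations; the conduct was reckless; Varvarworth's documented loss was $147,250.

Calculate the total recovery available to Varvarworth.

Statutory damages: 27 × $3,070 = $82,890
Greater of actual damages ($147,250) or statutory damages ($82,890): $147,250
Trebled: 3 × $147,250 = $441,750
Attorney fees: 10% of $441,750 = $44,175
Total before cap: $441,750 + $44,175 = $485,925
Cap at $654,500: $485,925 is within the cap, no reduction.

$485,925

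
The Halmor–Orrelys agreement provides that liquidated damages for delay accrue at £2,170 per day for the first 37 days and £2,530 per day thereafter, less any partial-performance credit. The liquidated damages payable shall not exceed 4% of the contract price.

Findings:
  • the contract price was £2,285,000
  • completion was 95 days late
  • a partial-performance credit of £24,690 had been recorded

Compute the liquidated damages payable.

Liquidated damages: £91,400

First 37 days: 37 × £2,170 = £80,290
Remaining days: (95 − 37) × £2,530 = £146,740
Accrued per-day damages: £80,290 + £146,740 = £227,030
Less partial-performance credit: £227,030 − £24,690 = £202,340
Cap: 4% of £2,285,000 = £91,400
Cap at £91,400: £202,340 exceeds the cap → £91,400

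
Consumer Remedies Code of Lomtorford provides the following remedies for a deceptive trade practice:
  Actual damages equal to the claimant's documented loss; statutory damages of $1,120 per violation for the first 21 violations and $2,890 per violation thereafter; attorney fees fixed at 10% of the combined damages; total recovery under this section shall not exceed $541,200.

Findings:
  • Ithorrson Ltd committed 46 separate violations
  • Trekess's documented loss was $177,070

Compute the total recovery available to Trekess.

First 21 violations: 21 × $1,120 = $23,520
Remaining violations: (46 − 21) × $2,890 = $72,250
Statutory damages: $23,520 + $72,250 = $95,770
Combined damages: $177,070 + $95,770 = $272,840
Attorney fees: 10% of $272,840 = $27,284
Total before cap: $272,840 + $27,284 = $300,124
Cap at $541,200: $300,124 is within the cap, no reduction.

Total recovery: $300,124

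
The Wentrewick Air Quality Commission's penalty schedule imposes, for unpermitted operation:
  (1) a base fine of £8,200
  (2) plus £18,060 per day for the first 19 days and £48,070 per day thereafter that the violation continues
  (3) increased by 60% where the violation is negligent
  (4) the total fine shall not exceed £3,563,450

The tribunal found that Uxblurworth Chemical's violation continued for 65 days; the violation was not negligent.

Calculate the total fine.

£2,562,560

First 19 days: 19 × £18,060 = £343,140
Remaining days: (65 − 19) × £48,070 = £2,211,220
Per-day component: £343,140 + £2,211,220 = £2,554,360
Base plus per-day: £8,200 + £2,554,360 = £2,562,560
The violation was not negligent: no 60% increase.
Cap at £3,563,450: £2,562,560 is within the cap, no reduction.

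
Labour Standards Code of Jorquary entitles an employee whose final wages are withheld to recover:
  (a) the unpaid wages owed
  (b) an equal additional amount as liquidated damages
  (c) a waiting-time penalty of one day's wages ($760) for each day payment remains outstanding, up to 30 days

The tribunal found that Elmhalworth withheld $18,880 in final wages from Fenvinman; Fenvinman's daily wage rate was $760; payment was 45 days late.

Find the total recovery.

$60,560

Liquidated damages (equal amount): $18,880
Penalty days: min(45, 30) = 30
Waiting-time penalty: 30 × $760 = $22,800
Total award: $18,880 + $18,880 + $22,800 = $60,560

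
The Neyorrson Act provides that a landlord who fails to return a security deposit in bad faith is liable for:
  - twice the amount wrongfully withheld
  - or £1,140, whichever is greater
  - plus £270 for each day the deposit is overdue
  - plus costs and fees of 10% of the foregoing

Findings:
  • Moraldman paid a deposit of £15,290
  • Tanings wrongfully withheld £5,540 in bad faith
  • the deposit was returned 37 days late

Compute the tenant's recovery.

Doubled: 2 × £5,540 = £11,080
Minimum £1,140: £11,080 meets the minimum, no increase.
Late-return penalty: 37 × £270 = £9,990
Damages plus late penalty: £11,080 + £9,990 = £21,070
Costs and fees: 10% of £21,070 = £2,107
Total recovery: £21,070 + £2,107 = £23,177

£23,177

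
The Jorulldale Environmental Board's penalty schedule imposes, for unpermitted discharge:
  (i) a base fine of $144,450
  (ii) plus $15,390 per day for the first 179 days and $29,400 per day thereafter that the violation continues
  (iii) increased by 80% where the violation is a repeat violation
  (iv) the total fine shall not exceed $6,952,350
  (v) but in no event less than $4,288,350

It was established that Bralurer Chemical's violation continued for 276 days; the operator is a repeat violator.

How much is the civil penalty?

First 179 days: 179 × $15,390 = $2,754,810
Remaining days: (276 − 179) × $29,400 = $2,851,800
Per-day component: $2,754,810 + $2,851,800 = $5,606,610
Base plus per-day: $144,450 + $5,606,610 = $5,751,060
Enhancement: 80% of $5,751,060 = $4,600,848
Enhanced fine: $5,751,060 + $4,600,848 = $10,351,908
Cap at $6,952,350: $10,351,908 exceeds the cap → $6,952,350
Minimum $4,288,350: $6,952,350 meets the minimum, no increase.

$6,952,350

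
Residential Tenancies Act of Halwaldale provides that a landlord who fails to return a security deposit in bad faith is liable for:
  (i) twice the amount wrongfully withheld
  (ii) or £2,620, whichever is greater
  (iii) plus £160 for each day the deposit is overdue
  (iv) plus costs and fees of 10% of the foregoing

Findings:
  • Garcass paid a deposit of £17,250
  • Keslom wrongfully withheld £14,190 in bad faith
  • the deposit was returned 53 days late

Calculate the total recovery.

£40,546

Doubled: 2 × £14,190 = £28,380
Minimum £2,620: £28,380 meets the minimum, no increase.
Late-return penalty: 53 × £160 = £8,480
Damages plus late penalty: £28,380 + £8,480 = £36,860
Costs and fees: 10% of £36,860 = £3,686
Total recovery: £36,860 + £3,686 = £40,546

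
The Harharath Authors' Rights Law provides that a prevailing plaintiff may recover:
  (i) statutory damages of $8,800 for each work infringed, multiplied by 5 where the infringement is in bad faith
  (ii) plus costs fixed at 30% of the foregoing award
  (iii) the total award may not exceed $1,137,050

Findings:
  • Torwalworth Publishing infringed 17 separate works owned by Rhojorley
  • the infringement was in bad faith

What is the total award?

$972,400

Statutory damages: 17 × $8,800 = $149,600
Multiplied by 5: 5 × $149,600 = $748,000
Costs: 30% of $748,000 = $224,400
Award plus costs: $748,000 + $224,400 = $972,400
Cap at $1,137,050: $972,400 is within the cap, no reduction.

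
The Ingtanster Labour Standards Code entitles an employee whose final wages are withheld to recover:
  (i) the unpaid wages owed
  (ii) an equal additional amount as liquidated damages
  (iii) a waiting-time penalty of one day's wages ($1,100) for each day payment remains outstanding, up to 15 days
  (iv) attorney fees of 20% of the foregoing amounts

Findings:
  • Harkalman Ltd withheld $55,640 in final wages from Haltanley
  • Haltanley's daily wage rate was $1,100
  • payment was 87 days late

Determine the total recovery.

Liquidated damages (equal amount): $55,640
Penalty days: min(87, 15) = 15
Waiting-time penalty: 15 × $1,100 = $16,500
Subtotal: $55,640 + $55,640 + $16,500 = $127,780
Attorney fees: 20% of $127,780 = $25,556
Total award: $127,780 + $25,556 = $153,336

$153,336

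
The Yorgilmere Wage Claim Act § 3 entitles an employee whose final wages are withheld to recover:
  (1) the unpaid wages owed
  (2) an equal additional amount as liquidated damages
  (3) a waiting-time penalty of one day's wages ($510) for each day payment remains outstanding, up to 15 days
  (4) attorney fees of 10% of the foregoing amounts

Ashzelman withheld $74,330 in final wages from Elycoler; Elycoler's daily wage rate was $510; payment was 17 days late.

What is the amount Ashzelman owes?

Liquidated damages (equal amount): $74,330
Penalty days: min(17, 15) = 15
Waiting-time penalty: 15 × $510 = $7,650
Subtotal: $74,330 + $74,330 + $7,650 = $156,310
Attorney fees: 10% of $156,310 = $15,631
Total award: $156,310 + $15,631 = $171,941

Total award: $171,941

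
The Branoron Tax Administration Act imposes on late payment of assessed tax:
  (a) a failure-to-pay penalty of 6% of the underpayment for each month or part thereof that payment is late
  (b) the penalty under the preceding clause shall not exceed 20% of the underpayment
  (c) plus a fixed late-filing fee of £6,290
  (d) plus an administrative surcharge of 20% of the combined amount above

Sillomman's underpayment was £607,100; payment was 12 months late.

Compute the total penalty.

Accrued rate: 6% × 12 = 72%, capped at 20% → 20%
Failure-to-pay penalty: 20% of £607,100 = £121,420
Penalty before surcharge: £121,420 + £6,290 = £127,710
Administrative surcharge: 20% of £127,710 = £25,542
Total penalty: £127,710 + £25,542 = £153,252

£153,252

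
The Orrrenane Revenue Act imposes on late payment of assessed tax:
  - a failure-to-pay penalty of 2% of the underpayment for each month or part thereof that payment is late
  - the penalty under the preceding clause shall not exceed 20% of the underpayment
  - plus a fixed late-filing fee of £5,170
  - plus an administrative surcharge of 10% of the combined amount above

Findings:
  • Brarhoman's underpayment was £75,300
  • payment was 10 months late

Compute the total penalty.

Accrued rate: 2% × 10 = 20%, capped at 20% → 20%
Failure-to-pay penalty: 20% of £75,300 = £15,060
Penalty before surcharge: £15,060 + £5,170 = £20,230
Administrative surcharge: 10% of £20,230 = £2,023
Total penalty: £20,230 + £2,023 = £22,253

£22,253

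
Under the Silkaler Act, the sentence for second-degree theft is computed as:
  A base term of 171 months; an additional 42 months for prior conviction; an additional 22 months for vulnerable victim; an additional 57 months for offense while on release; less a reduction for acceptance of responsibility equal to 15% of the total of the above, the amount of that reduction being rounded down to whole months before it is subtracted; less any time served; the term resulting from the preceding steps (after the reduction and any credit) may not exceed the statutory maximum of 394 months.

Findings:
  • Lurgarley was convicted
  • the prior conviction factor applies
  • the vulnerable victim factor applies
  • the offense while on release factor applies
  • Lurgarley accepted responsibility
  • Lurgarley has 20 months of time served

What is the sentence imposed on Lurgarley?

Prior conviction enhancement: +42 months
Vulnerable victim enhancement: +22 months
Offense while on release enhancement: +57 months
Adjusted term: 171 months + 42 months + 22 months + 57 months = 292 months
Acceptance of responsibility reduction: 15% of 292 months = 43 months (rounded down)
After reduction: 292 − 43 = 249 months
Less time served: 249 months − 20 months = 229 months
Cap at 394 months: 229 months is within the cap, no reduction.

229 months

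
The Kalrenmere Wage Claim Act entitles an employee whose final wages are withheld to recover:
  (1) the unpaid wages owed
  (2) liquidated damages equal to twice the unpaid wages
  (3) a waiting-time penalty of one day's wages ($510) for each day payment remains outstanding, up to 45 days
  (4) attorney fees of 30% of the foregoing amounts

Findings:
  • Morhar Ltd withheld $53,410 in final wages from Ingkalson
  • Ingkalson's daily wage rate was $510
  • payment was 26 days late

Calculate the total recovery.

Total award: $225,537

Doubled: 2 × $53,410 = $106,820
Penalty days: min(26, 45) = 26
Waiting-time penalty: 26 × $510 = $13,260
Subtotal: $53,410 + $106,820 + $13,260 = $173,490
Attorney fees: 30% of $173,490 = $52,047
Total award: $173,490 + $52,047 = $225,537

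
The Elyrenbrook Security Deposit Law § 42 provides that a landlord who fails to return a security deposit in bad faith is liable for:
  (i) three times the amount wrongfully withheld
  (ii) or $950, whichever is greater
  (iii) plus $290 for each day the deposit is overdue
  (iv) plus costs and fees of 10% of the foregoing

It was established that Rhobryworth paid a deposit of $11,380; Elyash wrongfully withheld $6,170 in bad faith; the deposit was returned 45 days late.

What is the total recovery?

$34,716

Trebled: 3 × $6,170 = $18,510
Minimum $950: $18,510 meets the minimum, no increase.
Late-return penalty: 45 × $290 = $13,050
Damages plus late penalty: $18,510 + $13,050 = $31,560
Costs and fees: 10% of $31,560 = $3,156
Total recovery: $31,560 + $3,156 = $34,716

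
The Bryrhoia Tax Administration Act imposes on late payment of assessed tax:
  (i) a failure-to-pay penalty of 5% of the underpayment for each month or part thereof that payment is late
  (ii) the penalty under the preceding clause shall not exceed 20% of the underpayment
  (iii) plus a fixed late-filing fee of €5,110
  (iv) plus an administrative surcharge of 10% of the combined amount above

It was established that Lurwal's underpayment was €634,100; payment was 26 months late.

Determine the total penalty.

Accrued rate: 5% × 26 = 130%, capped at 20% → 20%
Failure-to-pay penalty: 20% of €634,100 = €126,820
Penalty before surcharge: €126,820 + €5,110 = €131,930
Administrative surcharge: 10% of €131,930 = €13,193
Total penalty: €131,930 + €13,193 = €145,123

€145,123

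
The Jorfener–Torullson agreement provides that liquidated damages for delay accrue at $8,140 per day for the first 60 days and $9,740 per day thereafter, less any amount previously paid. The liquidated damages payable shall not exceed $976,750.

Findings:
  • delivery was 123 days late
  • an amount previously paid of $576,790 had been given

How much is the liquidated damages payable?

$525,230

First 60 days: 60 × $8,140 = $488,400
Remaining days: (123 − 60) × $9,740 = $613,620
Accrued per-day damages: $488,400 + $613,620 = $1,102,020
Less amount previously paid: $1,102,020 − $576,790 = $525,230
Cap at $976,750: $525,230 is within the cap, no reduction.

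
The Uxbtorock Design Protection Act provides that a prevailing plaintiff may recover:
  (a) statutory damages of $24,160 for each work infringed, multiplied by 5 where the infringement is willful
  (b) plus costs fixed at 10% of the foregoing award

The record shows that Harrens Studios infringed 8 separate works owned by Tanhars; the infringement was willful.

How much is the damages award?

Award: $1,063,040

Statutory damages: 8 × $24,160 = $193,280
Multiplied by 5: 5 × $193,280 = $966,400
Costs: 10% of $966,400 = $96,640
Award plus costs: $966,400 + $96,640 = $1,063,040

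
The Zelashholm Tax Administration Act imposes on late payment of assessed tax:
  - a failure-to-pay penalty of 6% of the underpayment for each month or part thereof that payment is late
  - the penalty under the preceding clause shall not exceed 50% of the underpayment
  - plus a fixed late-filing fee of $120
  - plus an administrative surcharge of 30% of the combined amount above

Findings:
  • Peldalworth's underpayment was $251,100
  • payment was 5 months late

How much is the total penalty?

Accrued rate: 6% × 5 = 30%, capped at 50% → 30%
Failure-to-pay penalty: 30% of $251,100 = $75,330
Penalty before surcharge: $75,330 + $120 = $75,450
Administrative surcharge: 30% of $75,450 = $22,635
Total penalty: $75,450 + $22,635 = $98,085

$98,085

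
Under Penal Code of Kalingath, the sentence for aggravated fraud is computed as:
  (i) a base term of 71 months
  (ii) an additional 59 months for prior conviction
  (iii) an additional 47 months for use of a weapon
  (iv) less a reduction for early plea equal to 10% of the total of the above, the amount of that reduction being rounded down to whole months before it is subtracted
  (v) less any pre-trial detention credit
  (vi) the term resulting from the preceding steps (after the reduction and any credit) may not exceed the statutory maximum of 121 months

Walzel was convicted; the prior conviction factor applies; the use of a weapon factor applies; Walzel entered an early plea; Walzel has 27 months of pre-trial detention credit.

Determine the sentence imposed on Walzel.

121 months

Prior conviction enhancement: +59 months
Use of a weapon enhancement: +47 months
Adjusted term: 71 months + 59 months + 47 months = 177 months
Early plea reduction: 10% of 177 months = 17 months (rounded down)
After reduction: 177 − 17 = 160 months
Less pre-trial detention credit: 160 months − 27 months = 133 months
Cap at 121 months: 133 months exceeds the cap → 121 months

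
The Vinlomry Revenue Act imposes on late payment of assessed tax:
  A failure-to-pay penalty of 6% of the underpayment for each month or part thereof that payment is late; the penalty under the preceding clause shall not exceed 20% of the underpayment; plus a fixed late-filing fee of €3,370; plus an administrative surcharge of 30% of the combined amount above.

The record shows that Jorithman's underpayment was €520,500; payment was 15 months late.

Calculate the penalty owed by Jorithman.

€139,711

Accrued rate: 6% × 15 = 90%, capped at 20% → 20%
Failure-to-pay penalty: 20% of €520,500 = €104,100
Penalty before surcharge: €104,100 + €3,370 = €107,470
Administrative surcharge: 30% of €107,470 = €32,241
Total penalty: €107,470 + €32,241 = €139,711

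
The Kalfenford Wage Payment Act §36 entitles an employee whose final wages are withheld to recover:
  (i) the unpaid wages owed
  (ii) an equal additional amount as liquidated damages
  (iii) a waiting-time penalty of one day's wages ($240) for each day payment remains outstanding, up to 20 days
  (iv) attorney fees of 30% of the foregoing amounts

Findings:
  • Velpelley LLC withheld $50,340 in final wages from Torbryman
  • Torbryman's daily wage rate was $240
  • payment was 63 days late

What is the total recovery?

$137,124

Liquidated damages (equal amount): $50,340
Penalty days: min(63, 20) = 20
Waiting-time penalty: 20 × $240 = $4,800
Subtotal: $50,340 + $50,340 + $4,800 = $105,480
Attorney fees: 30% of $105,480 = $31,644
Total award: $105,480 + $31,644 = $137,124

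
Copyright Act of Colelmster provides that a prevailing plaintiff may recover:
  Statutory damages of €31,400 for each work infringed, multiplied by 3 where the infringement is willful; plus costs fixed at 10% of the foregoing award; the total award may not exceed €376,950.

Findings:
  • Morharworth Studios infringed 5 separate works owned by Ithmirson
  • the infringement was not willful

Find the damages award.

€172,700

Statutory damages: 5 × €31,400 = €157,000
Infringement not willful: no ×3 enhancement.
Costs: 10% of €157,000 = €15,700
Award plus costs: €157,000 + €15,700 = €172,700
Cap at €376,950: €172,700 is within the cap, no reduction.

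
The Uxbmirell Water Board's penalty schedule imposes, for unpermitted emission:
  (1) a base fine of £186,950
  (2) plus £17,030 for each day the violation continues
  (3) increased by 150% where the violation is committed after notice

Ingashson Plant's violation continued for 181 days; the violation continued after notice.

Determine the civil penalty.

£8,173,450

Per-day component: 181 × £17,030 = £3,082,430
Base plus per-day: £186,950 + £3,082,430 = £3,269,380
Enhancement: 150% of £3,269,380 = £4,904,070
Enhanced fine: £3,269,380 + £4,904,070 = £8,173,450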